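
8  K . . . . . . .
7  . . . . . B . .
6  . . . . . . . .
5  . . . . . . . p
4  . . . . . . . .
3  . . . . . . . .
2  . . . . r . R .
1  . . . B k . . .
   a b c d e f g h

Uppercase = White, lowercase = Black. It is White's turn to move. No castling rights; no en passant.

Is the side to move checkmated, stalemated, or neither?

White to move; white king on a8.
In check: no.
Legal moves for White include: Kb8, Kb7, Ka7, Bg8, Be8, Bg6, Be6, Bxh5, Bd5, Bc4, Bfb3, Ba2, Rg8, Rg7, Rg6, Rg5, Rg4, Rg3, ... (list truncated; more exist).
White has legal moves and is not in check → neither.

neither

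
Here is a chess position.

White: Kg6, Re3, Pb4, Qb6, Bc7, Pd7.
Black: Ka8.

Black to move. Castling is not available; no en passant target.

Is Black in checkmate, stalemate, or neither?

Black to move; black king on a8.
In check: no.
King squares — a7: attacked by Qb6; b7: attacked by Qb6; b8: attacked by Qb6.
Legal moves for Black: none.
Not in check and no legal moves → stalemate.

stalemate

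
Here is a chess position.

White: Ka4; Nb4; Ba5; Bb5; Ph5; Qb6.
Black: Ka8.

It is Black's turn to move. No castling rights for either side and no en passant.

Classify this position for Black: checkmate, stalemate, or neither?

stalemate

Black to move; black king on a8.
In check: no.
King squares — a7: attacked by Qb6; b7: attacked by Qb6; b8: attacked by Qb6.
Legal moves for Black: none.
Not in check and no legal moves → stalemate.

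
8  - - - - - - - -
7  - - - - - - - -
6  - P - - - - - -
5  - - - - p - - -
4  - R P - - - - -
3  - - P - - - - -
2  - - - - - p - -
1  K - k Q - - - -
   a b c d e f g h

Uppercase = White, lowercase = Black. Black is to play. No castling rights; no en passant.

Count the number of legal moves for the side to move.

Black to move; king on c1.
In check: yes, from the white queen on d1.
Legal moves: Kxd1.
Count: 1.

1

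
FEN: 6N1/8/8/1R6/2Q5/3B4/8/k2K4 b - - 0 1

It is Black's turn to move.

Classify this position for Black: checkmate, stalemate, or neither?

Black to move; black king on a1.
In check: no.
King squares — b1: attacked by Bd3; a2: attacked by Qc4; b2: attacked by Rb5.
Legal moves for Black: none.
Not in check and no legal moves → stalemate.

stalemate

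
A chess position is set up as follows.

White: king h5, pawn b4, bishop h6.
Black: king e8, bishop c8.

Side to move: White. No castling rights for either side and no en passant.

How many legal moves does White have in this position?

11

White to move; king on h5.
In check: no.
Legal moves: Bf8, Bg7, Bg5, Bf4, Be3, Bd2, Bc1, Kg6, Kg5, Kh4, b5.
Count: 11.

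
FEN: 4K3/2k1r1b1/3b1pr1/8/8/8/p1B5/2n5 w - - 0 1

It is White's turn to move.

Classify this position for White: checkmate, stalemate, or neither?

checkmate

White to move; white king on e8.
In check: yes, from the black rook on e7.
King squares — d7: attacked by Kc7; e7: attacked by Bd6; f7: attacked by Re7; d8: attacked by Kc7; f8: attacked by Bg7.
Legal moves for White: none.
In check with no legal moves → checkmate.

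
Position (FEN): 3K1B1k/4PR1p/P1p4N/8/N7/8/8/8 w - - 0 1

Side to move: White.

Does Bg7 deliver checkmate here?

After Bg7: black king on h8; in check: yes, from the white bishop on g7.
King squares — g7: attacked by Rf7; h7: own pawn; g8: attacked by Nh6.
Black has no legal moves → checkmate.

yes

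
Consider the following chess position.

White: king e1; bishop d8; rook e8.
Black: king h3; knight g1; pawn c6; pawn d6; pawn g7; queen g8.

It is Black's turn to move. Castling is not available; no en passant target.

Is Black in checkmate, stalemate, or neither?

neither

Black to move; black king on h3.
In check: no.
Legal moves for Black include: Qh8, Qf8, Qxe8+, Qh7, Qf7, Qe6+, Qd5, Qc4, Qb3, Qa2, Kg4, Kg3, Kh2, Kg2, Nf3+, Ne2, g6, d5, ... (list truncated; more exist).
Black has legal moves and is not in check → neither.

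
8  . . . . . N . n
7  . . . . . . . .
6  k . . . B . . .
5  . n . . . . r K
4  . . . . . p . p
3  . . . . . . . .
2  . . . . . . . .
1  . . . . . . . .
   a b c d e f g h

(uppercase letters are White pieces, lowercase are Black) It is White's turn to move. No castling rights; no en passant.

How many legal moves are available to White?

3

White to move; king on h5.
In check: yes, from the black rook on g5.
Legal moves: Kh6, Kxg5, Kxh4.
Count: 3.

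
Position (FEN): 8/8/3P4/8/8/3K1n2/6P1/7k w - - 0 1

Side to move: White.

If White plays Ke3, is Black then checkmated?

no

After Ke3: black king on h1; in check: no.
Black is not in check, so this cannot be checkmate.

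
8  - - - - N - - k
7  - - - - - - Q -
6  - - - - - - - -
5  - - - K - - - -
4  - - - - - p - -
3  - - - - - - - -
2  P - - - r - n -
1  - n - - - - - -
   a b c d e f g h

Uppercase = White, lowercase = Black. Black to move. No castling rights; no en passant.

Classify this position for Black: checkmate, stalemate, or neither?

Black to move; black king on h8.
In check: yes, from the white queen on g7.
King squares — g7: attacked by Ne8; h7: attacked by Qg7; g8: attacked by Qg7.
Legal moves for Black: none.
In check with no legal moves → checkmate.

checkmate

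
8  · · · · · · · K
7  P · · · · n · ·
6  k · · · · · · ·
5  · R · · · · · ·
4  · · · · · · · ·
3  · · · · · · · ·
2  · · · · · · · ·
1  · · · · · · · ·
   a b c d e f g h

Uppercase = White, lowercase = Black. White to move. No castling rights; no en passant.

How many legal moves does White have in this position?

3

White to move; king on h8.
In check: yes, from the black knight on f7.
Legal moves: Kg8, Kh7, Kg7.
Count: 3.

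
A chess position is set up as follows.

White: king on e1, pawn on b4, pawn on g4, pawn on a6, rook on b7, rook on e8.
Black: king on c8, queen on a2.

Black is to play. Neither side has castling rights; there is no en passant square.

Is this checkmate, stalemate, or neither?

Black to move; black king on c8.
In check: yes, from the white rook on e8.
King squares — b7: attacked by Pa6; c7: attacked by Rb7; d7: attacked by Rb7; b8: attacked by Rb7; d8: attacked by Re8.
Legal moves for Black: none.
In check with no legal moves → checkmate.

checkmate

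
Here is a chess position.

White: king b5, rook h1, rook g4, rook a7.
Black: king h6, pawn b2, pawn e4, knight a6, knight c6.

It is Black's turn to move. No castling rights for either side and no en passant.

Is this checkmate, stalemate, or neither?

checkmate

Black to move; black king on h6.
In check: yes, from the white rook on h1.
King squares — g5: attacked by Rg4; h5: attacked by Rh1; g6: attacked by Rg4; g7: attacked by Rg4; h7: attacked by Rh1.
Legal moves for Black: none.
In check with no legal moves → checkmate.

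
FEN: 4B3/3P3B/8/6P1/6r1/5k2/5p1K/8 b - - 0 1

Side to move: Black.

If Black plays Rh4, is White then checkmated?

yes

After Rh4: white king on h2; in check: yes, from the black rook on h4.
King squares — g1: attacked by Pf2; h1: attacked by Rh4; g2: attacked by Kf3; g3: attacked by Kf3; h3: attacked by Rh4.
White has no legal moves → checkmate.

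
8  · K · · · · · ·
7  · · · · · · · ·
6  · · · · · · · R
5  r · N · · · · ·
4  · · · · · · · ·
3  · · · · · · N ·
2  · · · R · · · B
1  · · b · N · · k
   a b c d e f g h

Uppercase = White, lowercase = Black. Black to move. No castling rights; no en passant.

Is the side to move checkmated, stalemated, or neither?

checkmate

Black to move; black king on h1.
In check: yes, from the white knight on g3.
King squares — g1: attacked by Bh2; g2: attacked by Ne1; h2: attacked by Rd2.
Legal moves for Black: none.
In check with no legal moves → checkmate.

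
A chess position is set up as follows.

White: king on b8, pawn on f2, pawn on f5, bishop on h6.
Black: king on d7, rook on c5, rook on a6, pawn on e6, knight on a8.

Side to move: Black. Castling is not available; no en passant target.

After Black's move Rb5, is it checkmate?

yes

After Rb5: white king on b8; in check: yes, from the black rook on b5.
King squares — a7: attacked by Ra6; b7: attacked by Rb5; c7: attacked by Kd7; a8: attacked by Ra6; c8: attacked by Kd7.
White has no legal moves → checkmate.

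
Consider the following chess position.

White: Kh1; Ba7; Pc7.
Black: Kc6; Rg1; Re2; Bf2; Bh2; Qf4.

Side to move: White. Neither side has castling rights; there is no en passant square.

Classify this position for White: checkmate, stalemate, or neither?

checkmate

White to move; white king on h1.
In check: yes, from the black rook on g1.
King squares — g1: attacked by Bf2; g2: attacked by Rg1; h2: attacked by Qf4.
Legal moves for White: none.
In check with no legal moves → checkmate.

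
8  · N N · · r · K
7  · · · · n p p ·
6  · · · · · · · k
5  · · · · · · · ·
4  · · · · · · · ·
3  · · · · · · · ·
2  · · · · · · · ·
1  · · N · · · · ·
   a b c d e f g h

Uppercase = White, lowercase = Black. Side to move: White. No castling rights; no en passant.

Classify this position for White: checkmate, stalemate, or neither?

checkmate

White to move; white king on h8.
In check: yes, from the black rook on f8.
King squares — g7: attacked by Kh6; h7: attacked by Kh6; g8: attacked by Ne7.
Legal moves for White: none.
In check with no legal moves → checkmate.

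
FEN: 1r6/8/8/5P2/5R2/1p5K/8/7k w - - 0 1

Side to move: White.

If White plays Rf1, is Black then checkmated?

After Rf1: black king on h1; in check: yes, from the white rook on f1.
King squares — g1: attacked by Rf1; g2: attacked by Kh3; h2: attacked by Kh3.
Black has no legal moves → checkmate.

yes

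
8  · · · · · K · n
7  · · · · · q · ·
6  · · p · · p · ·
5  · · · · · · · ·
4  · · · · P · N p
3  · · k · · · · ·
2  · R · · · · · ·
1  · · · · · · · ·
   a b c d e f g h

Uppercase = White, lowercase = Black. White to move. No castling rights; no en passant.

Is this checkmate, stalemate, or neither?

White to move; white king on f8.
In check: yes, from the black queen on f7.
King squares — e7: attacked by Qf7; f7: attacked by Nh8; g7: attacked by Qf7; e8: attacked by Qf7; g8: attacked by Qf7.
Legal moves for White: none.
In check with no legal moves → checkmate.

checkmate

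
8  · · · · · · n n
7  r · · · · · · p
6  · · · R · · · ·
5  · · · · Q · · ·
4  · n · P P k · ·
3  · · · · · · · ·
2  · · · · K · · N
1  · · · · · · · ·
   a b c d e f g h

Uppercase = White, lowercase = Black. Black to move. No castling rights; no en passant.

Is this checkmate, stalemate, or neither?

checkmate

Black to move; black king on f4.
In check: yes, from the white queen on e5.
King squares — e3: attacked by Ke2; f3: attacked by Ke2; g3: attacked by Qe5; e4: attacked by Qe5; g4: attacked by Nh2; e5: attacked by Pd4; f5: attacked by Pe4; g5: attacked by Qe5.
Legal moves for Black: none.
In check with no legal moves → checkmate.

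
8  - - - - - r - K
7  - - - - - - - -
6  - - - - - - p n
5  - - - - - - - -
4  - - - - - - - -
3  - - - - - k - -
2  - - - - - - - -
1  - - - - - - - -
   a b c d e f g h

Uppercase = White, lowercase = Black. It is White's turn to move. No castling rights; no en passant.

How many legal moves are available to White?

2

White to move; king on h8.
In check: yes, from the black rook on f8.
Legal moves: Kh7, Kg7.
Count: 2.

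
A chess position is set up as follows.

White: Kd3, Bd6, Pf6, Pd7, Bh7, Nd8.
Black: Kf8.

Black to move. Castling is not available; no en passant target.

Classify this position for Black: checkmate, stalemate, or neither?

Black to move; black king on f8.
In check: yes, from the white bishop on d6.
King squares — e7: attacked by Bd6; f7: attacked by Nd8; g7: attacked by Pf6; e8: attacked by Pd7; g8: attacked by Bh7.
Legal moves for Black: none.
In check with no legal moves → checkmate.

checkmate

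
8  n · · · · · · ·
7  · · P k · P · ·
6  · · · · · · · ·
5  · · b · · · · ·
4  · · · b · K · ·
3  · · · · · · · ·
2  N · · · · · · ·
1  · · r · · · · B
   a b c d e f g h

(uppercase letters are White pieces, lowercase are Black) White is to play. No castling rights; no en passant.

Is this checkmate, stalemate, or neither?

neither

White to move; white king on f4.
In check: no.
Legal moves for White include: Kg5, Kf5, Kg4, Ke4, Kg3, Kf3, Nb4, Nc3, Nxc1, Bxa8, Bb7, Bc6+, Bd5, Be4, Bf3, Bg2, f8=Q, f8=R, ... (list truncated; more exist).
White has legal moves and is not in check → neither.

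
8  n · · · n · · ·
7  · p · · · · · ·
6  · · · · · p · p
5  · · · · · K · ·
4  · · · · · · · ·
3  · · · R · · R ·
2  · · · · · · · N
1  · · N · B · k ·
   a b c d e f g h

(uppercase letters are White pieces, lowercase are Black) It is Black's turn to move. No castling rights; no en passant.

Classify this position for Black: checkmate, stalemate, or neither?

neither

Black to move; black king on g1.
In check: yes, from the white rook on g3.
King squares — f1: attacked by Nh2; h1: available; f2: attacked by Be1; g2: attacked by Rg3; h2: available.
Legal moves for Black: Kxh2, Kh1.
Black is in check but has 2 legal moves → neither.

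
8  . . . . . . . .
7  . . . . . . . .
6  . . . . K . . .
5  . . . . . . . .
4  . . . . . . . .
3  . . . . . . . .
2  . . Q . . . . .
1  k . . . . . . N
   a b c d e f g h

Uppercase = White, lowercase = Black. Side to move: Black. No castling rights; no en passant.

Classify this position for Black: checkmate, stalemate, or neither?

Black to move; black king on a1.
In check: no.
King squares — b1: attacked by Qc2; a2: attacked by Qc2; b2: attacked by Qc2.
Legal moves for Black: none.
Not in check and no legal moves → stalemate.

stalemate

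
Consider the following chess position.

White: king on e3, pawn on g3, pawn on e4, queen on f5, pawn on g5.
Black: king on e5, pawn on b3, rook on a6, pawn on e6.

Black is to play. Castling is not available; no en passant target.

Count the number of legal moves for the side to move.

Black to move; king on e5.
In check: yes, from the white queen on f5.
Legal moves: Kd6, exf5.
Count: 2.

2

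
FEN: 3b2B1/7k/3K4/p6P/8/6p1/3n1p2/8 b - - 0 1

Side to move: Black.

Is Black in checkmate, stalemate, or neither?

neither

Black to move; black king on h7.
In check: yes, from the white bishop on g8.
Legal moves for Black: Kh8, Kxg8, Kg7, Kh6.
Black is in check but has 4 legal moves → neither.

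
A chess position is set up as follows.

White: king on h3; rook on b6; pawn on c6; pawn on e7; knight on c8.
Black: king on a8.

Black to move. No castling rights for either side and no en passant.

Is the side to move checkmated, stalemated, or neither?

stalemate

Black to move; black king on a8.
In check: no.
King squares — a7: attacked by Nc8; b7: attacked by Rb6; b8: attacked by Rb6.
Legal moves for Black: none.
Not in check and no legal moves → stalemate.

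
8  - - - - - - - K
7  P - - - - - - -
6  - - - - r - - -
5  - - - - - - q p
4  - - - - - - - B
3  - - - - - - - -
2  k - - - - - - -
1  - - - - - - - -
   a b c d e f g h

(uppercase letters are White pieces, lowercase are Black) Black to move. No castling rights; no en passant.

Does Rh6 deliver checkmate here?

After Rh6: white king on h8; in check: yes, from the black rook on h6.
King squares — g7: attacked by Qg5; h7: attacked by Rh6; g8: attacked by Qg5.
White has no legal moves → checkmate.

yes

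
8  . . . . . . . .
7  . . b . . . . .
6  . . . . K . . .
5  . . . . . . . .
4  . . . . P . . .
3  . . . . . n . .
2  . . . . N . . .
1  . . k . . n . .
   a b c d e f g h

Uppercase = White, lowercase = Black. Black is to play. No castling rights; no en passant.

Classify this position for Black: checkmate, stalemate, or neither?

Black to move; black king on c1.
In check: yes, from the white knight on e2.
Legal moves for Black: Kd2, Kc2, Kb2, Kd1, Kb1.
Black is in check but has 5 legal moves → neither.

neither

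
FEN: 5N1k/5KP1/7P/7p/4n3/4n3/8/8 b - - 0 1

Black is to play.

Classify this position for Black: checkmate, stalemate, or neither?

checkmate

Black to move; black king on h8.
In check: yes, from the white pawn on g7.
King squares — g7: attacked by Ph6; h7: attacked by Nf8; g8: attacked by Kf7.
Legal moves for Black: none.
In check with no legal moves → checkmate.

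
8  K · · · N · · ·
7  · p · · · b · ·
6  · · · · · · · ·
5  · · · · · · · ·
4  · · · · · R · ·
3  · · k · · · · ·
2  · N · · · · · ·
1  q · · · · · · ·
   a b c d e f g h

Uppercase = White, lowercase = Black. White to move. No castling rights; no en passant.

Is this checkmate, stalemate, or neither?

White to move; white king on a8.
In check: yes, from the black queen on a1.
Legal moves for White: Kb8, Kxb7, Ra4, Na4+.
White is in check but has 4 legal moves → neither.

neither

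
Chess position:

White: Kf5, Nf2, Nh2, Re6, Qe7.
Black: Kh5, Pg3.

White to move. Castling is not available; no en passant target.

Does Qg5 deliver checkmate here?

yes

After Qg5: black king on h5; in check: yes, from the white queen on g5.
King squares — g4: attacked by Nf2; h4: attacked by Qg5; g5: attacked by Kf5; g6: attacked by Kf5; h6: attacked by Qg5.
Black has no legal moves → checkmate.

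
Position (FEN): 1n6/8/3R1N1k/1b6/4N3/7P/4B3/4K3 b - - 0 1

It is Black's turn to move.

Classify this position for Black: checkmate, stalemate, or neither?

neither

Black to move; black king on h6.
In check: no.
Legal moves for Black: Nd7, Nc6, Na6, Kg7, Kg6, Be8, Bd7, Bc6, Ba6, Bc4, Ba4, Bd3, Bxe2.
Black has 13 legal moves and is not in check → neither.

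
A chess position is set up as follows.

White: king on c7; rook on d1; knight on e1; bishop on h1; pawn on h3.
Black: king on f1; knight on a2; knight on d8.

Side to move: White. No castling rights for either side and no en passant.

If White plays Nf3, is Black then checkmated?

no

After Nf3: black king on f1; in check: yes, from the white rook on d1.
Black has 2 legal replies: Kf2, Ke2.
In check but a legal move exists → not checkmate.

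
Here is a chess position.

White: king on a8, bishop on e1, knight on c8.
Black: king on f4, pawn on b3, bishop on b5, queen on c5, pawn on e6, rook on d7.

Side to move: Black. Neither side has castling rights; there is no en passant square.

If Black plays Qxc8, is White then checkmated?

yes

After Qxc8: white king on a8; in check: yes, from the black queen on c8.
King squares — a7: attacked by Rd7; b7: attacked by Rd7; b8: attacked by Qc8.
White has no legal moves → checkmate.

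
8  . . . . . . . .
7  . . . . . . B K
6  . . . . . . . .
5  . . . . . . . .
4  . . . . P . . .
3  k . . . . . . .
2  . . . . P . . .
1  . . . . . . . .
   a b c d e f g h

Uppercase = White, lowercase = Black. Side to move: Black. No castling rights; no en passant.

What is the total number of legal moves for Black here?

4

Black to move; king on a3.
In check: no.
Legal moves: Kb4, Ka4, Kb3, Ka2.
Count: 4.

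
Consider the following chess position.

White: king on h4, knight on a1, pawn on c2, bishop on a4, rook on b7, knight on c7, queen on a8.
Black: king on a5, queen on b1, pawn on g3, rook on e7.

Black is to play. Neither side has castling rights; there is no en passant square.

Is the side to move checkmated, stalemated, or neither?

checkmate

Black to move; black king on a5.
In check: yes, from the white queen on a8.
King squares — a4: attacked by Qa8; b4: attacked by Rb7; b5: attacked by Ba4; a6: attacked by Nc7; b6: attacked by Rb7.
Legal moves for Black: none.
In check with no legal moves → checkmate.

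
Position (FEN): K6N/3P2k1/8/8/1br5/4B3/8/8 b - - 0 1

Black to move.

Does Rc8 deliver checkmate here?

After Rc8: white king on a8; in check: yes, from the black rook on c8.
White has 6 legal replies: Kb7, Ka7, dxc8=Q, dxc8=R, dxc8=B, dxc8=N.
In check but a legal move exists → not checkmate.

no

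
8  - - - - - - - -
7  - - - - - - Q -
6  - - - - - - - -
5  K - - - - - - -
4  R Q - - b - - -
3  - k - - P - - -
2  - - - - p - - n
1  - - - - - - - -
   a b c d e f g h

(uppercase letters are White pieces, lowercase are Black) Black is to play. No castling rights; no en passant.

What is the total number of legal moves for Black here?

1

Black to move; king on b3.
In check: yes, from the white queen on b4.
Legal moves: Kc2.
Count: 1.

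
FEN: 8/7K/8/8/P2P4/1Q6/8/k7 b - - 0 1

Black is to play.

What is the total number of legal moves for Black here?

Black to move; king on a1.
In check: no.
Legal moves: none.
Count: 0.

0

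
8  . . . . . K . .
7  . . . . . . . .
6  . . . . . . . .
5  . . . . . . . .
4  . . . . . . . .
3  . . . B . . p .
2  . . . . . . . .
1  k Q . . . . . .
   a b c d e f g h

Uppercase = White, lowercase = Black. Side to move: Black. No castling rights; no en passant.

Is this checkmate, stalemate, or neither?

checkmate

Black to move; black king on a1.
In check: yes, from the white queen on b1.
King squares — b1: attacked by Bd3; a2: attacked by Qb1; b2: attacked by Qb1.
Legal moves for Black: none.
In check with no legal moves → checkmate.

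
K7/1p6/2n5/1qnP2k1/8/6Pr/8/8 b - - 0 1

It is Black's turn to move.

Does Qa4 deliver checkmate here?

yes

After Qa4: white king on a8; in check: yes, from the black queen on a4.
King squares — a7: attacked by Qa4; b7: attacked by Nc5; b8: attacked by Nc6.
White has no legal moves → checkmate.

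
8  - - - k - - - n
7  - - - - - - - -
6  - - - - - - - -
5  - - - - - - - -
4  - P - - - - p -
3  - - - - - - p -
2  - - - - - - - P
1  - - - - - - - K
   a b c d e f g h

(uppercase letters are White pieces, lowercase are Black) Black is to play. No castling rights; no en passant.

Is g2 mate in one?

After g2: white king on h1; in check: yes, from the black pawn on g2.
White has 2 legal replies: Kxg2, Kg1.
In check but a legal move exists → not checkmate.

no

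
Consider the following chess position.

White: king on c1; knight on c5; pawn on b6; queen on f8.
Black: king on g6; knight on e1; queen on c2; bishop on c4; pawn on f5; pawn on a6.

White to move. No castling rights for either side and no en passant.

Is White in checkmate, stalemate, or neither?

checkmate

White to move; white king on c1.
In check: yes, from the black queen on c2.
King squares — b1: attacked by Qc2; d1: attacked by Qc2; b2: attacked by Qc2; c2: attacked by Ne1; d2: attacked by Qc2.
Legal moves for White: none.
In check with no legal moves → checkmate.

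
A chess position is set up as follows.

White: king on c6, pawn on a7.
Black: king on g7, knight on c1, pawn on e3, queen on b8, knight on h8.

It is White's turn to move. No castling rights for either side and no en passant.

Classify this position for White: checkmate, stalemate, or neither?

White to move; white king on c6.
In check: no.
Legal moves for White: Kd7, Kd5, Kc5, axb8=Q, axb8=R, axb8=B, axb8=N, a8=Q, a8=R, a8=B, a8=N.
White has 11 legal moves and is not in check → neither.

neither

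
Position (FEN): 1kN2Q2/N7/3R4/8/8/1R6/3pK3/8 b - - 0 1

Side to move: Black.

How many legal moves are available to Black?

Black to move; king on b8.
In check: yes, from the white rook on b3.
Legal moves: Ka8, Kc7.
Count: 2.

2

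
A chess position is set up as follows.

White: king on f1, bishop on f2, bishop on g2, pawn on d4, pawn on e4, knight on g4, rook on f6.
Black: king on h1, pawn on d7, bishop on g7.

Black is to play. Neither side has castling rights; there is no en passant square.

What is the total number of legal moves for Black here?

Black to move; king on h1.
In check: yes, from the white bishop on g2.
Legal moves: none.
Count: 0.

0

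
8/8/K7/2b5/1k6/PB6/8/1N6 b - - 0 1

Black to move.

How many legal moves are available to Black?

Black to move; king on b4.
In check: yes, from the white pawn on a3.
Legal moves: Kxb3.
Count: 1.

1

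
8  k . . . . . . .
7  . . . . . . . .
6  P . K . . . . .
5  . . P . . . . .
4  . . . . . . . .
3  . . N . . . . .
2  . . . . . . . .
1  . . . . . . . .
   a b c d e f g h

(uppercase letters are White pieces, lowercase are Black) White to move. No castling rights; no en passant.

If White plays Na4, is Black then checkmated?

no

After Na4: black king on a8; in check: no.
Black is not in check, so this cannot be checkmate.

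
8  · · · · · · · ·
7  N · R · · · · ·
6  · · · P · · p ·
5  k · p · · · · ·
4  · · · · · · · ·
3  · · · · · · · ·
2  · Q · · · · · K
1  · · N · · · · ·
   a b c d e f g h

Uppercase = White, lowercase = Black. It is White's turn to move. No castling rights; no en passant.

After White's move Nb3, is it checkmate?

no

After Nb3: black king on a5; in check: yes, from the white knight on b3.
Black has 4 legal replies: Kb6, Ka6, Kb4, Ka4.
In check but a legal move exists → not checkmate.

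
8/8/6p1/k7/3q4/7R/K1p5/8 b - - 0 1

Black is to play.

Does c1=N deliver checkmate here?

no

After c1=N: white king on a2; in check: yes, from the black knight on c1.
White has 2 legal replies: Ka3, Kb1.
In check but a legal move exists → not checkmate.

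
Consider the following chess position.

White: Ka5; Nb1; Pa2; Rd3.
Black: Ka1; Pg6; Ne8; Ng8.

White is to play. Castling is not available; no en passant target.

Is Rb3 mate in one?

After Rb3: black king on a1; in check: no.
Black is not in check, so this cannot be checkmate.

no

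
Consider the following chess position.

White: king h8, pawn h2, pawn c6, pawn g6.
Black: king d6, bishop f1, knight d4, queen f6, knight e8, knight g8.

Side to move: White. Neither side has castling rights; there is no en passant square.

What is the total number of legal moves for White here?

3

White to move; king on h8.
In check: yes, from the black queen on f6.
Legal moves: Kxg8, Kh7, g7.
Count: 3.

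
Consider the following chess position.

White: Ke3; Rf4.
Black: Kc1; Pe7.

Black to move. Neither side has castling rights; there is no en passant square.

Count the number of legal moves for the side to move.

6

Black to move; king on c1.
In check: no.
Legal moves: Kc2, Kb2, Kd1, Kb1, e6, e5.
Count: 6.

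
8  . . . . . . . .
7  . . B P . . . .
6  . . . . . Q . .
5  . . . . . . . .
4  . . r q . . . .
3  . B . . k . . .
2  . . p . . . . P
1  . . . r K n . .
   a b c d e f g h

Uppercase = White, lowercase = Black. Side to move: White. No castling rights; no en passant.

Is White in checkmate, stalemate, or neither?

checkmate

White to move; white king on e1.
In check: yes, from the black rook on d1.
King squares — d1: attacked by Pc2; f1: attacked by Rd1; d2: attacked by Rd1; e2: attacked by Ke3; f2: attacked by Ke3.
Legal moves for White: none.
In check with no legal moves → checkmate.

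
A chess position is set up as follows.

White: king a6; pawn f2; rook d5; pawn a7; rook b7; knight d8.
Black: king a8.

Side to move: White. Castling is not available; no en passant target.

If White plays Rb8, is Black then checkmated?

After Rb8: black king on a8; in check: yes, from the white rook on b8.
King squares — a7: attacked by Ka6; b7: attacked by Ka6; b8: attacked by Pa7.
Black has no legal moves → checkmate.

yes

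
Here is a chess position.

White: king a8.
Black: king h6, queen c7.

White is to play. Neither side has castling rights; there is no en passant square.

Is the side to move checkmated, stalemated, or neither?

White to move; white king on a8.
In check: no.
King squares — a7: attacked by Qc7; b7: attacked by Qc7; b8: attacked by Qc7.
Legal moves for White: none.
Not in check and no legal moves → stalemate.

stalemate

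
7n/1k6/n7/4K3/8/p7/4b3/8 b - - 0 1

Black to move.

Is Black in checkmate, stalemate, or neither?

neither

Black to move; black king on b7.
In check: no.
Legal moves for Black include: Nf7+, Ng6+, Kc8, Kb8, Ka8, Kc7, Ka7, Kc6, Kb6, Nb8, Nc7, Nc5, Nb4, Bh5, Bb5, Bg4, Bc4, Bf3, ... (list truncated; more exist).
Black has legal moves and is not in check → neither.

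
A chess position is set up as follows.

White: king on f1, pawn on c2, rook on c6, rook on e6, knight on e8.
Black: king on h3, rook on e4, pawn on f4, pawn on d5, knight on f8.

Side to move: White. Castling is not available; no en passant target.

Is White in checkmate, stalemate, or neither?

White to move; white king on f1.
In check: no.
Legal moves for White include: Ng7, Nc7, Nf6, Nd6, Re7, Rh6+, Rg6, Rf6, Red6, Re5, Rxe4, Rc8, Rc7, Rcd6, Rb6, Ra6, Rc5, Rc4, ... (list truncated; more exist).
White has legal moves and is not in check → neither.

neither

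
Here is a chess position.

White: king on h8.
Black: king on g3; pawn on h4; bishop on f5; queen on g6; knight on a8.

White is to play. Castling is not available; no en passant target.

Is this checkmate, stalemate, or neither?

White to move; white king on h8.
In check: no.
King squares — g7: attacked by Qg6; h7: attacked by Qg6; g8: attacked by Qg6.
Legal moves for White: none.
Not in check and no legal moves → stalemate.

stalemate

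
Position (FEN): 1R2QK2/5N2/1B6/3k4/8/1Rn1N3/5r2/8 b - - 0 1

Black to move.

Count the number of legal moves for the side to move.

Black to move; king on d5.
In check: yes, from the white knight on e3.
Legal moves: none.
Count: 0.

0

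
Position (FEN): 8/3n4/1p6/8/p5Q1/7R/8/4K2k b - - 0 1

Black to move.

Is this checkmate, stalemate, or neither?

checkmate

Black to move; black king on h1.
In check: yes, from the white rook on h3.
King squares — g1: attacked by Qg4; g2: attacked by Qg4; h2: attacked by Rh3.
Legal moves for Black: none.
In check with no legal moves → checkmate.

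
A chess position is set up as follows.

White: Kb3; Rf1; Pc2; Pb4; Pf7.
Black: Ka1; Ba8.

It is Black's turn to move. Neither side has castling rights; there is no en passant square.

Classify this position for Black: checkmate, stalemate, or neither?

checkmate

Black to move; black king on a1.
In check: yes, from the white rook on f1.
King squares — b1: attacked by Rf1; a2: attacked by Kb3; b2: attacked by Kb3.
Legal moves for Black: none.
In check with no legal moves → checkmate.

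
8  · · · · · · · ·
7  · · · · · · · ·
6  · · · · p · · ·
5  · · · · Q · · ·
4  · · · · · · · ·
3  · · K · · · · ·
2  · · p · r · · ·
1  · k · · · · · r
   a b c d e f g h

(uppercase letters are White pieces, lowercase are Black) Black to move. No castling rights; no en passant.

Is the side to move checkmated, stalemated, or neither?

Black to move; black king on b1.
In check: no.
Legal moves for Black include: Rxe5, Re4, Re3+, Reh2, Rg2, Rf2, Rd2, Ree1, Rh8, Rh7, Rh6, Rh5, Rh4, Rh3+, Rhh2, Rg1, Rf1, Rhe1, ... (list truncated; more exist).
Black has legal moves and is not in check → neither.

neither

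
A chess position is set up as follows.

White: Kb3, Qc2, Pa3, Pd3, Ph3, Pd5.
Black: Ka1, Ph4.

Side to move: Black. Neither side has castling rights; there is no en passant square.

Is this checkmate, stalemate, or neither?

Black to move; black king on a1.
In check: no.
King squares — b1: attacked by Qc2; a2: attacked by Qc2; b2: attacked by Qc2.
Legal moves for Black: none.
Not in check and no legal moves → stalemate.

stalemate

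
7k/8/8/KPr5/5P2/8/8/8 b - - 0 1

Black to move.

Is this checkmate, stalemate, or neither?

Black to move; black king on h8.
In check: no.
Legal moves for Black: Kg8, Kh7, Kg7, Rc8, Rc7, Rc6, Rh5, Rg5, Rf5, Re5, Rd5, Rxb5+, Rc4, Rc3, Rc2, Rc1.
Black has 16 legal moves and is not in check → neither.

neither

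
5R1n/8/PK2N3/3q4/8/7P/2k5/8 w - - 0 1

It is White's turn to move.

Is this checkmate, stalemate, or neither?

White to move; white king on b6.
In check: no.
Legal moves for White include: Rxh8, Rg8, Re8, Rd8, Rc8+, Rb8, Ra8, Rf7, Rf6, Rf5, Rf4, Rf3, Rf2+, Rf1, Nd8, Ng7, Nc7, Ng5, ... (list truncated; more exist).
White has legal moves and is not in check → neither.

neither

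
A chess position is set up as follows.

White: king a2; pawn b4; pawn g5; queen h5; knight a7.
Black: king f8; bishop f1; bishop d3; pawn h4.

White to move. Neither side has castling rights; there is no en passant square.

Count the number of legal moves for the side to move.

White to move; king on a2.
In check: no.
Legal moves: Nc8, Nc6, Nb5, Qh8+, Qe8+, Qh7, Qf7+, Qh6+, Qg6, Qxh4, Qg4, Qf3+, Qe2, Qd1, Kb3, Ka3, Kb2, Ka1, g6, b5.
Count: 20.

20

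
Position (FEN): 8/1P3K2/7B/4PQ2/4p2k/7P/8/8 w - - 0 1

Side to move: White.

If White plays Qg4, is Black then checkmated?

After Qg4: black king on h4; in check: yes, from the white queen on g4.
King squares — g3: attacked by Qg4; h3: attacked by Qg4; g4: attacked by Ph3; g5: attacked by Qg4; h5: attacked by Qg4.
Black has no legal moves → checkmate.

yes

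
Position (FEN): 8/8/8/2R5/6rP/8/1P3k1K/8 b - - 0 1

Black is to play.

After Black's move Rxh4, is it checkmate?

After Rxh4: white king on h2; in check: yes, from the black rook on h4.
King squares — g1: attacked by Kf2; h1: attacked by Rh4; g2: attacked by Kf2; g3: attacked by Kf2; h3: attacked by Rh4.
White has no legal moves → checkmate.

yes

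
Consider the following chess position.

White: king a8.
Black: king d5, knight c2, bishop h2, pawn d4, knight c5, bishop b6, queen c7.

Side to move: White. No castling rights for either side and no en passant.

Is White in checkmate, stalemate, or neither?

stalemate

White to move; white king on a8.
In check: no.
King squares — a7: attacked by Bb6; b7: attacked by Nc5; b8: attacked by Qc7.
Legal moves for White: none.
Not in check and no legal moves → stalemate.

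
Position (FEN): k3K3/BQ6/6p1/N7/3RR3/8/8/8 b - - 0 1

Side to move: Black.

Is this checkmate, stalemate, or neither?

checkmate

Black to move; black king on a8.
In check: yes, from the white queen on b7.
King squares — a7: attacked by Qb7; b7: attacked by Na5; b8: attacked by Ba7.
Legal moves for Black: none.
In check with no legal moves → checkmate.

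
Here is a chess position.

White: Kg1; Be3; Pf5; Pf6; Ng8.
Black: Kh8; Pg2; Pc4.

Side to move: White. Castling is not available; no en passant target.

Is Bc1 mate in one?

no

After Bc1: black king on h8; in check: no.
Black is not in check, so this cannot be checkmate.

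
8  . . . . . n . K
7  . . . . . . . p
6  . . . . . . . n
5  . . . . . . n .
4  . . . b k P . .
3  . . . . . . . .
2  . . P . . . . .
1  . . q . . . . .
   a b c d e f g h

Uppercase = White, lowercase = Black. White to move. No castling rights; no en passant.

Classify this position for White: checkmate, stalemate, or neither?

White to move; white king on h8.
In check: yes, from the black bishop on d4.
King squares — g7: attacked by Bd4; h7: attacked by Ng5; g8: attacked by Nh6.
Legal moves for White: none.
In check with no legal moves → checkmate.

checkmate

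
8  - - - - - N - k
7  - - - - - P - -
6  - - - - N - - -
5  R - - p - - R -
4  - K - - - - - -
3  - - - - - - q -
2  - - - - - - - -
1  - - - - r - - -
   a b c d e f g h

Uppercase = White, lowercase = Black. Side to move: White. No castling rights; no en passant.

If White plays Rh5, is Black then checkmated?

yes

After Rh5: black king on h8; in check: yes, from the white rook on h5.
King squares — g7: attacked by Ne6; h7: attacked by Rh5; g8: attacked by Pf7.
Black has no legal moves → checkmate.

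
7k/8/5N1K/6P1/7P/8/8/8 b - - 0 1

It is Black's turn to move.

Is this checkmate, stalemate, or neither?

Black to move; black king on h8.
In check: no.
King squares — g7: attacked by Kh6; h7: attacked by Nf6; g8: attacked by Nf6.
Legal moves for Black: none.
Not in check and no legal moves → stalemate.

stalemate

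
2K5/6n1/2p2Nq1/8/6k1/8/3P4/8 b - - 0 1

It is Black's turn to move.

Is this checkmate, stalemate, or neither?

Black to move; black king on g4.
In check: yes, from the white knight on f6.
King squares — f3: available; g3: available; h3: available; f4: available; h4: available; f5: available; g5: available; h5: attacked by Nf6.
Legal moves for Black: Kg5, Kf5, Kh4, Kf4, Kh3, Kg3, Kf3, Qxf6.
Black is in check but has 8 legal moves → neither.

neither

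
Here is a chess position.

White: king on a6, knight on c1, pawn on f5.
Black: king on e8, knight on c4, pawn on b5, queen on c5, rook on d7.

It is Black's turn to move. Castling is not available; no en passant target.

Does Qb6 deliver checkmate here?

yes

After Qb6: white king on a6; in check: yes, from the black queen on b6.
King squares — a5: attacked by Nc4; b5: attacked by Qb6; b6: attacked by Nc4; a7: attacked by Qb6; b7: attacked by Qb6.
White has no legal moves → checkmate.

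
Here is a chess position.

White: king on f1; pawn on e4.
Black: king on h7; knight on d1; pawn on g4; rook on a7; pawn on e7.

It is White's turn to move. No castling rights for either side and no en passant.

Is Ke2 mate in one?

no

After Ke2: black king on h7; in check: no.
Black is not in check, so this cannot be checkmate.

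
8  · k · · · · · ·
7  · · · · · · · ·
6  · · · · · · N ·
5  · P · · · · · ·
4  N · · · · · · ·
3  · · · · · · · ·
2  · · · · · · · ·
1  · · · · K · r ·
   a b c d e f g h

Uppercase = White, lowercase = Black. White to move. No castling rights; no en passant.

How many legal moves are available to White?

3

White to move; king on e1.
In check: yes, from the black rook on g1.
Legal moves: Kf2, Ke2, Kd2.
Count: 3.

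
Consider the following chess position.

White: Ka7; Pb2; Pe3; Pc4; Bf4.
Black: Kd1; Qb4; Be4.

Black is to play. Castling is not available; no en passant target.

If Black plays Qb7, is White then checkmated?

After Qb7: white king on a7; in check: yes, from the black queen on b7.
King squares — a6: attacked by Qb7; b6: attacked by Qb7; b7: attacked by Be4; a8: attacked by Qb7; b8: attacked by Qb7.
White has no legal moves → checkmate.

yes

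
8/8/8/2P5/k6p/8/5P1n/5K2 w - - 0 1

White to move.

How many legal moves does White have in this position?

4

White to move; king on f1.
In check: yes, from the black knight on h2.
Legal moves: Kg2, Ke2, Kg1, Ke1.
Count: 4.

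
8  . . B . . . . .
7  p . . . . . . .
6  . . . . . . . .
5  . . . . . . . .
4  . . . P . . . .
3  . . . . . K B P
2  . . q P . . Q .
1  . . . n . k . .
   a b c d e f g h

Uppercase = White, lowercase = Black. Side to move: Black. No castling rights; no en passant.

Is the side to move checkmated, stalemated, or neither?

Black to move; black king on f1.
In check: yes, from the white queen on g2.
King squares — e1: attacked by Bg3; g1: attacked by Qg2; e2: attacked by Qg2; f2: attacked by Qg2; g2: attacked by Kf3.
Legal moves for Black: none.
In check with no legal moves → checkmate.

checkmate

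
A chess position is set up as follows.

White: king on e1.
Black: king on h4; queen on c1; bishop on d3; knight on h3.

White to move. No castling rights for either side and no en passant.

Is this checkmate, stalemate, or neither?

checkmate

White to move; white king on e1.
In check: yes, from the black queen on c1.
King squares — d1: attacked by Qc1; f1: attacked by Qc1; d2: attacked by Qc1; e2: attacked by Bd3; f2: attacked by Nh3.
Legal moves for White: none.
In check with no legal moves → checkmate.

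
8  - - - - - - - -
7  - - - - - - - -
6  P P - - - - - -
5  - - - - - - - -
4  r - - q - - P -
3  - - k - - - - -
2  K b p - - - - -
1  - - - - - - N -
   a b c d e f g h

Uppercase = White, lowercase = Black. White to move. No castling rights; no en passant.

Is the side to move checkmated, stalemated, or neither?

checkmate

White to move; white king on a2.
In check: yes, from the black rook on a4.
King squares — a1: attacked by Bb2; b1: attacked by Pc2; b2: attacked by Kc3; a3: attacked by Bb2; b3: attacked by Kc3.
Legal moves for White: none.
In check with no legal moves → checkmate.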